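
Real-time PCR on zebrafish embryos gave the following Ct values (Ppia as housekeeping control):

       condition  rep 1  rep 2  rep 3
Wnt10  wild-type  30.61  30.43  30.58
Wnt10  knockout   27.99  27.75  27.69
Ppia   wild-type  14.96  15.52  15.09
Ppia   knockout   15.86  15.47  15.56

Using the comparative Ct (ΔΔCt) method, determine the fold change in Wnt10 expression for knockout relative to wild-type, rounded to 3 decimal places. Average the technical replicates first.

9.000

Mean Ct: Wnt10 wild-type 30.540; Wnt10 knockout 27.810; Ppia wild-type 15.190; Ppia knockout 15.630
ΔCt(wild-type) = 30.540 − 15.190 = 15.350
ΔCt(knockout) = 27.810 − 15.630 = 12.180
ΔΔCt = 12.180 − 15.350 = -3.170
Fold change = 2^(−(-3.170)) = 2^3.170 = 9.0005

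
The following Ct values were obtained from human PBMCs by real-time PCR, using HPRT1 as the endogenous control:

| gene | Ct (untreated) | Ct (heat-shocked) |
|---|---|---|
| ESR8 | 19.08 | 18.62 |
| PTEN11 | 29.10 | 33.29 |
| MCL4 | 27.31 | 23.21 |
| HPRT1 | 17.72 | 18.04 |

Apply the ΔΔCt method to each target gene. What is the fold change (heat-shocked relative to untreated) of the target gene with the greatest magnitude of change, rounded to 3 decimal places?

21.407

ESR8: ΔΔCt = (18.62−18.04) − (19.08−17.72) = 0.58 − 1.36 = -0.78; fold change = 2^0.78 = 1.717
PTEN11: ΔΔCt = (33.29−18.04) − (29.10−17.72) = 15.25 − 11.38 = 3.87; fold change = 2^-3.87 = 0.068
MCL4: ΔΔCt = (23.21−18.04) − (27.31−17.72) = 5.17 − 9.59 = -4.42; fold change = 2^4.42 = 21.407
MCL4 has the largest |ΔΔCt| = 4.42.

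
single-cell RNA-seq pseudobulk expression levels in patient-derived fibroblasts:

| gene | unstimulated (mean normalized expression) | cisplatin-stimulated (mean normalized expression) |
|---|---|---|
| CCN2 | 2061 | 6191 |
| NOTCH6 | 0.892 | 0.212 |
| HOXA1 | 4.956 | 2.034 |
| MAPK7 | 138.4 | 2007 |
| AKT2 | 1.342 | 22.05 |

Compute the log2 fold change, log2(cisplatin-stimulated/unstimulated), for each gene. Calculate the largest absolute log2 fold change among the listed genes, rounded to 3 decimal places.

log2(6191/2061) = 1.587  (CCN2)
log2(0.212/0.892) = -2.073  (NOTCH6)
log2(2.034/4.956) = -1.285  (HOXA1)
log2(2007/138.4) = 3.858  (MAPK7)
log2(22.05/1.342) = 4.038  (AKT2)
The largest magnitude belongs to AKT2.

4.038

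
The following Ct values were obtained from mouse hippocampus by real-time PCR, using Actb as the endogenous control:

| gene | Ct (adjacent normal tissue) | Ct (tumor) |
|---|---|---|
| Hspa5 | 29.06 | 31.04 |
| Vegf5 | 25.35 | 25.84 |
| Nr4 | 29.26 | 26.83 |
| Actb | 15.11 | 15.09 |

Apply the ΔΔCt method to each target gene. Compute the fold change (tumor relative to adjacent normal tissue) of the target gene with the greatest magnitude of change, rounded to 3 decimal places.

5.315

Hspa5: ΔΔCt = (31.04−15.09) − (29.06−15.11) = 15.95 − 13.95 = 2.00; fold change = 2^-2.00 = 0.250
Vegf5: ΔΔCt = (25.84−15.09) − (25.35−15.11) = 10.75 − 10.24 = 0.51; fold change = 2^-0.51 = 0.702
Nr4: ΔΔCt = (26.83−15.09) − (29.26−15.11) = 11.74 − 14.15 = -2.41; fold change = 2^2.41 = 5.315
Nr4 has the largest |ΔΔCt| = 2.41.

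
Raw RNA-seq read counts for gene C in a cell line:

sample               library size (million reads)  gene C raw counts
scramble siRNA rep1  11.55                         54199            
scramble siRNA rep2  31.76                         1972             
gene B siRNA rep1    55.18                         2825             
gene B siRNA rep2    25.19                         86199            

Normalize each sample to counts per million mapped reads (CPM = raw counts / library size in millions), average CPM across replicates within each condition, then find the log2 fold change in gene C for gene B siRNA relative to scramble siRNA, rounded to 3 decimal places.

-0.453

CPM(scramble siRNA rep1) = 54199 / 11.55 = 4692.5541
CPM(scramble siRNA rep2) = 1972 / 31.76 = 62.0907
CPM(gene B siRNA rep1) = 2825 / 55.18 = 51.1961
CPM(gene B siRNA rep2) = 86199 / 25.19 = 3421.9532
mean CPM(scramble siRNA) = 2377.3224; mean CPM(gene B siRNA) = 1736.5746
Fold change = 1736.5746 / 2377.3224 = 0.73048
log2(0.73048) = -0.4531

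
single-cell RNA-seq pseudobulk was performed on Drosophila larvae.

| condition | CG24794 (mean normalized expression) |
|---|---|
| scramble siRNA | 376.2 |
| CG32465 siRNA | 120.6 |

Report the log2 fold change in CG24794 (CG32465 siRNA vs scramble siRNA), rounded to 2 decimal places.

Fold change = 120.6 / 376.2 = 0.3206
log2(0.3206) = -1.641

-1.64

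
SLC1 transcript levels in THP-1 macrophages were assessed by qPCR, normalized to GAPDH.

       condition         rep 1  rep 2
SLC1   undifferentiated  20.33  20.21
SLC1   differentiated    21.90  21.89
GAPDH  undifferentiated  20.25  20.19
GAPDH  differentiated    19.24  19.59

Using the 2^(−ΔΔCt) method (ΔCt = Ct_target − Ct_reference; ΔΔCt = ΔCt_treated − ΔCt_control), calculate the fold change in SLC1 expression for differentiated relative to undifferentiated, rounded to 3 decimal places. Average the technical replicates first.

0.186

Mean Ct: SLC1 undifferentiated 20.270; SLC1 differentiated 21.895; GAPDH undifferentiated 20.220; GAPDH differentiated 19.415
ΔCt(undifferentiated) = 20.270 − 20.220 = 0.050
ΔCt(differentiated) = 21.895 − 19.415 = 2.480
ΔΔCt = 2.480 − 0.050 = 2.430
Fold change = 2^(−2.430) = 0.1856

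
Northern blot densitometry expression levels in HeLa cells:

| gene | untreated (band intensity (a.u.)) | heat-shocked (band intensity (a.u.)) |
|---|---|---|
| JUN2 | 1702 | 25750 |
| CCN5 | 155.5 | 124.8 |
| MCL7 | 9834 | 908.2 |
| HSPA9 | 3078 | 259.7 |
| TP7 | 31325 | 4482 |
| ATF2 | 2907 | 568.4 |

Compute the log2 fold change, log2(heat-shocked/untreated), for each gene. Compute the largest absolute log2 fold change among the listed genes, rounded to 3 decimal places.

3.919

log2(25750/1702) = 3.919  (JUN2)
log2(124.8/155.5) = -0.317  (CCN5)
log2(908.2/9834) = -3.437  (MCL7)
log2(259.7/3078) = -3.567  (HSPA9)
log2(4482/31325) = -2.805  (TP7)
log2(568.4/2907) = -2.355  (ATF2)
The largest magnitude belongs to JUN2.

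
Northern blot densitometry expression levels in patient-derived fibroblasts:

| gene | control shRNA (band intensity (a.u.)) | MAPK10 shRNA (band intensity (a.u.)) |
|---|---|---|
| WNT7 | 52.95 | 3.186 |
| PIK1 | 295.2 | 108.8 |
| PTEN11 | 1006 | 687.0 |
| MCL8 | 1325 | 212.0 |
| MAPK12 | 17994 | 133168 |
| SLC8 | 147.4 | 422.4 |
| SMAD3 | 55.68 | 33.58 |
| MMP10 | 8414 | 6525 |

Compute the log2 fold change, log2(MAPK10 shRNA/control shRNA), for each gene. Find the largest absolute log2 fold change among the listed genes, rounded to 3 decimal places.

log2(3.186/52.95) = -4.055  (WNT7)
log2(108.8/295.2) = -1.440  (PIK1)
log2(687.0/1006) = -0.550  (PTEN11)
log2(212.0/1325) = -2.644  (MCL8)
log2(133168/17994) = 2.888  (MAPK12)
log2(422.4/147.4) = 1.519  (SLC8)
log2(33.58/55.68) = -0.730  (SMAD3)
log2(6525/8414) = -0.367  (MMP10)
The largest magnitude belongs to WNT7.

4.055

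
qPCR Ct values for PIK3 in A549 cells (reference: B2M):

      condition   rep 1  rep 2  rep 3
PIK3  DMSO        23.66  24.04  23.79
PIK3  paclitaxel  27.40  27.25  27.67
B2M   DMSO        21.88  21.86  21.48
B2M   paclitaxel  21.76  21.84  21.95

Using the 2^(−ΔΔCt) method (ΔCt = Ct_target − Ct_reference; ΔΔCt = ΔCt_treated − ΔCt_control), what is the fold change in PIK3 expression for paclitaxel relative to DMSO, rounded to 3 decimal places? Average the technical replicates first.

0.088

Mean Ct: PIK3 DMSO 23.830; PIK3 paclitaxel 27.440; B2M DMSO 21.740; B2M paclitaxel 21.850
ΔCt(DMSO) = 23.830 − 21.740 = 2.090
ΔCt(paclitaxel) = 27.440 − 21.850 = 5.590
ΔΔCt = 5.590 − 2.090 = 3.500
Fold change = 2^(−3.500) = 0.0884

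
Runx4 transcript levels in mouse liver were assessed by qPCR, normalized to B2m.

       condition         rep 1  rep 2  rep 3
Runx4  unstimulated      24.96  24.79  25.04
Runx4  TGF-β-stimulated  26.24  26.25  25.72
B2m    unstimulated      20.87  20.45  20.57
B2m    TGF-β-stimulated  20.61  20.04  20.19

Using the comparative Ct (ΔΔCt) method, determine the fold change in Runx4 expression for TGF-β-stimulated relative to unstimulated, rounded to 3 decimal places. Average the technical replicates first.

Mean Ct: Runx4 unstimulated 24.930; Runx4 TGF-β-stimulated 26.070; B2m unstimulated 20.630; B2m TGF-β-stimulated 20.280
ΔCt(unstimulated) = 24.930 − 20.630 = 4.300
ΔCt(TGF-β-stimulated) = 26.070 − 20.280 = 5.790
ΔΔCt = 5.790 − 4.300 = 1.490
Fold change = 2^(−1.490) = 0.3560

0.356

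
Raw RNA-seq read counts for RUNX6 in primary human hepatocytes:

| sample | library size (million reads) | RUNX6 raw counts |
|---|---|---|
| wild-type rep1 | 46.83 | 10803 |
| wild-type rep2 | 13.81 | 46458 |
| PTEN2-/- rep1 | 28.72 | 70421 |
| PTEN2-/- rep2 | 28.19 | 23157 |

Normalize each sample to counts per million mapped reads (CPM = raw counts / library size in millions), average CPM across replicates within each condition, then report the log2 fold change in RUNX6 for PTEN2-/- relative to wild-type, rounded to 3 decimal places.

CPM(wild-type rep1) = 10803 / 46.83 = 230.6855
CPM(wild-type rep2) = 46458 / 13.81 = 3364.0840
CPM(PTEN2-/- rep1) = 70421 / 28.72 = 2451.9847
CPM(PTEN2-/- rep2) = 23157 / 28.19 = 821.4615
mean CPM(wild-type) = 1797.3847; mean CPM(PTEN2-/-) = 1636.7231
Fold change = 1636.7231 / 1797.3847 = 0.91061
log2(0.91061) = -0.1351

-0.135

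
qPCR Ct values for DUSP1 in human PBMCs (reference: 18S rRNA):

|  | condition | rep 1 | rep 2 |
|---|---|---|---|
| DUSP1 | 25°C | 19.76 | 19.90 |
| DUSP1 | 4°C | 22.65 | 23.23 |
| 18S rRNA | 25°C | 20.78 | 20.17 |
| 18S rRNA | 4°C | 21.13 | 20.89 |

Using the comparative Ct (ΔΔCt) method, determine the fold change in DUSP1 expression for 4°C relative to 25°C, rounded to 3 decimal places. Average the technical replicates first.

Mean Ct: DUSP1 25°C 19.830; DUSP1 4°C 22.940; 18S rRNA 25°C 20.475; 18S rRNA 4°C 21.010
ΔCt(25°C) = 19.830 − 20.475 = -0.645
ΔCt(4°C) = 22.940 − 21.010 = 1.930
ΔΔCt = 1.930 − (-0.645) = 2.575
Fold change = 2^(−2.575) = 0.1678

0.168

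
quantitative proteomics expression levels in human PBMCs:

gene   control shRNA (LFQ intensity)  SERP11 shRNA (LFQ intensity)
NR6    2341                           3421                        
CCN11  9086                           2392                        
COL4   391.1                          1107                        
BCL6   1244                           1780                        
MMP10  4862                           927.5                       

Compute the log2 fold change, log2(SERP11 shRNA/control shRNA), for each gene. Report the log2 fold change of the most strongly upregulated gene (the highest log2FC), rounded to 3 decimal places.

1.501

log2(3421/2341) = 0.547  (NR6)
log2(2392/9086) = -1.925  (CCN11)
log2(1107/391.1) = 1.501  (COL4)
log2(1780/1244) = 0.517  (BCL6)
log2(927.5/4862) = -2.390  (MMP10)
COL4 is most strongly upregulated.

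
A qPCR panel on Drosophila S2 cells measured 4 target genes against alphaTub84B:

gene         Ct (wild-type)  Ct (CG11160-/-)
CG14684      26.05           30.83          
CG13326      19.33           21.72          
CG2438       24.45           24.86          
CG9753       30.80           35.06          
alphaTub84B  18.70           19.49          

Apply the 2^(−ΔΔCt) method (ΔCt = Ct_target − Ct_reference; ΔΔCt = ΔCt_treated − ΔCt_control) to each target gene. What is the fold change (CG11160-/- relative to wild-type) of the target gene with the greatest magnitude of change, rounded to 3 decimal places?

0.063

CG14684: ΔΔCt = (30.83−19.49) − (26.05−18.70) = 11.34 − 7.35 = 3.99; fold change = 2^-3.99 = 0.063
CG13326: ΔΔCt = (21.72−19.49) − (19.33−18.70) = 2.23 − 0.63 = 1.60; fold change = 2^-1.60 = 0.330
CG2438: ΔΔCt = (24.86−19.49) − (24.45−18.70) = 5.37 − 5.75 = -0.38; fold change = 2^0.38 = 1.301
CG9753: ΔΔCt = (35.06−19.49) − (30.80−18.70) = 15.57 − 12.10 = 3.47; fold change = 2^-3.47 = 0.090
CG14684 has the largest |ΔΔCt| = 3.99.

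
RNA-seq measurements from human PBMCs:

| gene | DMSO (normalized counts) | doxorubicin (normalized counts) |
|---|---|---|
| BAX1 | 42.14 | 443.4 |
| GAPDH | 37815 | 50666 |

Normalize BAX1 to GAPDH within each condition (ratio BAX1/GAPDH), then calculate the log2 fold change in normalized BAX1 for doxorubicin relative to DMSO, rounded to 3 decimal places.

2.973

BAX1/GAPDH (DMSO) = 42.14 / 37815 = 0.0011144
BAX1/GAPDH (doxorubicin) = 443.4 / 50666 = 0.0087514
Fold change = 0.0087514 / 0.0011144 = 7.8532
log2(7.8532) = 2.9733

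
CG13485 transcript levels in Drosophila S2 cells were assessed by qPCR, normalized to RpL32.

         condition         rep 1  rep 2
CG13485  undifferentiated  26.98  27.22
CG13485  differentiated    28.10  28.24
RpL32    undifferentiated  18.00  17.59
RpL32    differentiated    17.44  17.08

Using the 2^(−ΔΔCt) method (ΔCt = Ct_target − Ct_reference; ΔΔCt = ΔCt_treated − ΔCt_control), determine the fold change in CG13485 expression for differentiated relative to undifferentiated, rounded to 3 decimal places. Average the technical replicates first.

Mean Ct: CG13485 undifferentiated 27.100; CG13485 differentiated 28.170; RpL32 undifferentiated 17.795; RpL32 differentiated 17.260
ΔCt(undifferentiated) = 27.100 − 17.795 = 9.305
ΔCt(differentiated) = 28.170 − 17.260 = 10.910
ΔΔCt = 10.910 − 9.305 = 1.605
Fold change = 2^(−1.605) = 0.3287

0.329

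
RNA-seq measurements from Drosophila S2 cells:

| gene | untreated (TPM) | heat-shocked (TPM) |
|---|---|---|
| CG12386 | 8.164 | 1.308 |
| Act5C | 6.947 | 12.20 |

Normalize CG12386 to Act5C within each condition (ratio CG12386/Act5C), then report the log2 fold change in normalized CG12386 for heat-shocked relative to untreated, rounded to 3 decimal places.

-3.454

CG12386/Act5C (untreated) = 8.164 / 6.947 = 1.1752
CG12386/Act5C (heat-shocked) = 1.308 / 12.20 = 0.10721
Fold change = 0.10721 / 1.1752 = 0.0912
log2(0.0912) = -3.4543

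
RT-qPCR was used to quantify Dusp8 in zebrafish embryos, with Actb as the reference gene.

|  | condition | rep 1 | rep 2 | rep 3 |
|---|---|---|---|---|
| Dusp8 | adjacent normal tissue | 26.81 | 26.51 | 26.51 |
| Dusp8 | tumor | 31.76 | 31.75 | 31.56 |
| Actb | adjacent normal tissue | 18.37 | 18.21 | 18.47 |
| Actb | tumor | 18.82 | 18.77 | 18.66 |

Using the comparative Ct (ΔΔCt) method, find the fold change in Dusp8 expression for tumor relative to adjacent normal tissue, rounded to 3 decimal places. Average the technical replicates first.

0.039

Mean Ct: Dusp8 adjacent normal tissue 26.610; Dusp8 tumor 31.690; Actb adjacent normal tissue 18.350; Actb tumor 18.750
ΔCt(adjacent normal tissue) = 26.610 − 18.350 = 8.260
ΔCt(tumor) = 31.690 − 18.750 = 12.940
ΔΔCt = 12.940 − 8.260 = 4.680
Fold change = 2^(−4.680) = 0.0390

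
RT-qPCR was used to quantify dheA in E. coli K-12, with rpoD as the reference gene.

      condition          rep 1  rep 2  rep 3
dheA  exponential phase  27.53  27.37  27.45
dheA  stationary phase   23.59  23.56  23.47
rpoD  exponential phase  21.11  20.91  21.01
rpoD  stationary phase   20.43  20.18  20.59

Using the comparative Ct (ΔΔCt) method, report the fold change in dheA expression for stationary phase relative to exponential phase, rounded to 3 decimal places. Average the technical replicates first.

9.849

Mean Ct: dheA exponential phase 27.450; dheA stationary phase 23.540; rpoD exponential phase 21.010; rpoD stationary phase 20.400
ΔCt(exponential phase) = 27.450 − 21.010 = 6.440
ΔCt(stationary phase) = 23.540 − 20.400 = 3.140
ΔΔCt = 3.140 − 6.440 = -3.300
Fold change = 2^(−(-3.300)) = 2^3.300 = 9.8492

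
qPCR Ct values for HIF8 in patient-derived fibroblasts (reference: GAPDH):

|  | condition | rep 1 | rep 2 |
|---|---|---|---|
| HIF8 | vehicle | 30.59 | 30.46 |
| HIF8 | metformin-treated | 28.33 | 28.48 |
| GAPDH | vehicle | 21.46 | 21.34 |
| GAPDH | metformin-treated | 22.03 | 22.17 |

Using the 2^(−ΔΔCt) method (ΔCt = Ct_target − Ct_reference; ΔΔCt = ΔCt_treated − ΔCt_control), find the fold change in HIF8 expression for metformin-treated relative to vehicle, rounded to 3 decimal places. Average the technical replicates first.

7.062

Mean Ct: HIF8 vehicle 30.525; HIF8 metformin-treated 28.405; GAPDH vehicle 21.400; GAPDH metformin-treated 22.100
ΔCt(vehicle) = 30.525 − 21.400 = 9.125
ΔCt(metformin-treated) = 28.405 − 22.100 = 6.305
ΔΔCt = 6.305 − 9.125 = -2.820
Fold change = 2^(−(-2.820)) = 2^2.820 = 7.0616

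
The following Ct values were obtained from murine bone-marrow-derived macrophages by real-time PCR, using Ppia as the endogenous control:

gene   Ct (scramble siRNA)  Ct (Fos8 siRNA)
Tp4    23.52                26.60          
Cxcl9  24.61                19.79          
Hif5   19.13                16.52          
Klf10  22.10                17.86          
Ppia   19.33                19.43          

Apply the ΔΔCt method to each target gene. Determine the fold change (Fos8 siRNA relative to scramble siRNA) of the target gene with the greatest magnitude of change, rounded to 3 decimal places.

30.274

Tp4: ΔΔCt = (26.60−19.43) − (23.52−19.33) = 7.17 − 4.19 = 2.98; fold change = 2^-2.98 = 0.127
Cxcl9: ΔΔCt = (19.79−19.43) − (24.61−19.33) = 0.36 − 5.28 = -4.92; fold change = 2^4.92 = 30.274
Hif5: ΔΔCt = (16.52−19.43) − (19.13−19.33) = -2.91 − (-0.20) = -2.71; fold change = 2^2.71 = 6.543
Klf10: ΔΔCt = (17.86−19.43) − (22.10−19.33) = -1.57 − 2.77 = -4.34; fold change = 2^4.34 = 20.252
Cxcl9 has the largest |ΔΔCt| = 4.92.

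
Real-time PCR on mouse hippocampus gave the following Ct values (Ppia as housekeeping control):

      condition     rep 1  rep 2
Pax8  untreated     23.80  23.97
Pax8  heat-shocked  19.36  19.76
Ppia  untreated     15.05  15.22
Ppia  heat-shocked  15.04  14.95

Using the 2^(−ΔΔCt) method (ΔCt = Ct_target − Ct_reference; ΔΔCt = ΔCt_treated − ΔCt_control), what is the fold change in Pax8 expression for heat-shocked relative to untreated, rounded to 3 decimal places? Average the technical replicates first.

Mean Ct: Pax8 untreated 23.885; Pax8 heat-shocked 19.560; Ppia untreated 15.135; Ppia heat-shocked 14.995
ΔCt(untreated) = 23.885 − 15.135 = 8.750
ΔCt(heat-shocked) = 19.560 − 14.995 = 4.565
ΔΔCt = 4.565 − 8.750 = -4.185
Fold change = 2^(−(-4.185)) = 2^4.185 = 18.1891

18.189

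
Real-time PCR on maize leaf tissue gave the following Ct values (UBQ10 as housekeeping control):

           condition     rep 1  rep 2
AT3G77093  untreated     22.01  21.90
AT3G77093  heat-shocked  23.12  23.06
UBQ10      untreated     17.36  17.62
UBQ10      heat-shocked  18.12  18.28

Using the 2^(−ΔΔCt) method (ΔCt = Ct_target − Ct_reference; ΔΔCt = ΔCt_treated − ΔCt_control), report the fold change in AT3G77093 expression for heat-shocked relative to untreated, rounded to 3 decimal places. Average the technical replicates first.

0.745

Mean Ct: AT3G77093 untreated 21.955; AT3G77093 heat-shocked 23.090; UBQ10 untreated 17.490; UBQ10 heat-shocked 18.200
ΔCt(untreated) = 21.955 − 17.490 = 4.465
ΔCt(heat-shocked) = 23.090 − 18.200 = 4.890
ΔΔCt = 4.890 − 4.465 = 0.425
Fold change = 2^(−0.425) = 0.7448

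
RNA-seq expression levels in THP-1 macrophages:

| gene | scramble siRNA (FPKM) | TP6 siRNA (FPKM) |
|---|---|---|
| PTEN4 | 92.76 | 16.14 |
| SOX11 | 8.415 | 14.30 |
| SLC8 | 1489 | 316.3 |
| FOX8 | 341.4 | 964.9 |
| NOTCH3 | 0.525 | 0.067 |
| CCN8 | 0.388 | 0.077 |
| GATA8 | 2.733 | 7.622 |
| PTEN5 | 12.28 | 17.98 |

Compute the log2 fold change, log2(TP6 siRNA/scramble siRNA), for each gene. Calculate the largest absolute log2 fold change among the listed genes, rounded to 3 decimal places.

log2(16.14/92.76) = -2.523  (PTEN4)
log2(14.30/8.415) = 0.765  (SOX11)
log2(316.3/1489) = -2.235  (SLC8)
log2(964.9/341.4) = 1.499  (FOX8)
log2(0.067/0.525) = -2.970  (NOTCH3)
log2(0.077/0.388) = -2.333  (CCN8)
log2(7.622/2.733) = 1.480  (GATA8)
log2(17.98/12.28) = 0.550  (PTEN5)
The largest magnitude belongs to NOTCH3.

2.970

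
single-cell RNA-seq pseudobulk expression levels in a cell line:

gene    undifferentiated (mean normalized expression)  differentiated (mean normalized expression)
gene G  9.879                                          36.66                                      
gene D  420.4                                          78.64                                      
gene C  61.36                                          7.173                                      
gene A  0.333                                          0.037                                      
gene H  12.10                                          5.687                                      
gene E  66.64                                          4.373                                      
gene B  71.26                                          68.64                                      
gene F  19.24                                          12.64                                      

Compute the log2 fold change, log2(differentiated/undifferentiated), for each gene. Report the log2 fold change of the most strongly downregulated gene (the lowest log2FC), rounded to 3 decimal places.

log2(36.66/9.879) = 1.892  (gene G)
log2(78.64/420.4) = -2.418  (gene D)
log2(7.173/61.36) = -3.097  (gene C)
log2(0.037/0.333) = -3.170  (gene A)
log2(5.687/12.10) = -1.089  (gene H)
log2(4.373/66.64) = -3.930  (gene E)
log2(68.64/71.26) = -0.054  (gene B)
log2(12.64/19.24) = -0.606  (gene F)
gene E is most strongly downregulated.

-3.930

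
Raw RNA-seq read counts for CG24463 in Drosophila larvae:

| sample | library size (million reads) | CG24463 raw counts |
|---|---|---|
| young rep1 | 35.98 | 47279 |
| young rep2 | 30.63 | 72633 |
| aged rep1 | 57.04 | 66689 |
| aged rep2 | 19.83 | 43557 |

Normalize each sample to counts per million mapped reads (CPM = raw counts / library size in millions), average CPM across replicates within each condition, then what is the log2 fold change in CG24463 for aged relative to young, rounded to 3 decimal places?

CPM(young rep1) = 47279 / 35.98 = 1314.0356
CPM(young rep2) = 72633 / 30.63 = 2371.3026
CPM(aged rep1) = 66689 / 57.04 = 1169.1620
CPM(aged rep2) = 43557 / 19.83 = 2196.5204
mean CPM(young) = 1842.6691; mean CPM(aged) = 1682.8412
Fold change = 1682.8412 / 1842.6691 = 0.91326
log2(0.91326) = -0.1309

-0.131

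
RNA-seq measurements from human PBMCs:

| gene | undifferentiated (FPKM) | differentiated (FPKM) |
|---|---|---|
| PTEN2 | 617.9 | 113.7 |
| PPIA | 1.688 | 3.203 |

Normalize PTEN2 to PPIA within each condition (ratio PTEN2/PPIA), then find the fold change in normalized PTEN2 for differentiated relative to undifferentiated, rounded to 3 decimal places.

PTEN2/PPIA (undifferentiated) = 617.9 / 1.688 = 366.05
PTEN2/PPIA (differentiated) = 113.7 / 3.203 = 35.498
Fold change = 35.498 / 366.05 = 0.0970

0.097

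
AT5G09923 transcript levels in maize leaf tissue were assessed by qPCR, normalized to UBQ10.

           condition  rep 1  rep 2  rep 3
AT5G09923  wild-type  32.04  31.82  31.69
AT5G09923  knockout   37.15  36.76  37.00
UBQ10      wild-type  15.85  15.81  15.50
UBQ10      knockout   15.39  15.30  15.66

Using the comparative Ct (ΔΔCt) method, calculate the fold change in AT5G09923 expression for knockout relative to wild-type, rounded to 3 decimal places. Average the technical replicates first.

0.024

Mean Ct: AT5G09923 wild-type 31.850; AT5G09923 knockout 36.970; UBQ10 wild-type 15.720; UBQ10 knockout 15.450
ΔCt(wild-type) = 31.850 − 15.720 = 16.130
ΔCt(knockout) = 36.970 − 15.450 = 21.520
ΔΔCt = 21.520 − 16.130 = 5.390
Fold change = 2^(−5.390) = 0.0238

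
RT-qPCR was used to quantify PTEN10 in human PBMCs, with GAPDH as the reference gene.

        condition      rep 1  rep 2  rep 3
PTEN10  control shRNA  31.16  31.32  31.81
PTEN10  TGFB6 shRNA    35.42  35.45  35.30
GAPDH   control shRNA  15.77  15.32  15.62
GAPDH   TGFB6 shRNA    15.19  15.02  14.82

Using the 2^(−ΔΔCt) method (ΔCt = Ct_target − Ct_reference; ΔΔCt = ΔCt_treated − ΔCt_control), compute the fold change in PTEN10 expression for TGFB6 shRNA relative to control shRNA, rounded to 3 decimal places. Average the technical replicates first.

0.044

Mean Ct: PTEN10 control shRNA 31.430; PTEN10 TGFB6 shRNA 35.390; GAPDH control shRNA 15.570; GAPDH TGFB6 shRNA 15.010
ΔCt(control shRNA) = 31.430 − 15.570 = 15.860
ΔCt(TGFB6 shRNA) = 35.390 − 15.010 = 20.380
ΔΔCt = 20.380 − 15.860 = 4.520
Fold change = 2^(−4.520) = 0.0436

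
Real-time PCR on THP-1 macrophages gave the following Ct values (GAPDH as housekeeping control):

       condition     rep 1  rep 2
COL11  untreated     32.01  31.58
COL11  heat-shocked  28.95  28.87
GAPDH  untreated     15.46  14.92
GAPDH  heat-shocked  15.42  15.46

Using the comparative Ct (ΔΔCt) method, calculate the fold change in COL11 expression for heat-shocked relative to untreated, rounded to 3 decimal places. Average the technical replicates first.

Mean Ct: COL11 untreated 31.795; COL11 heat-shocked 28.910; GAPDH untreated 15.190; GAPDH heat-shocked 15.440
ΔCt(untreated) = 31.795 − 15.190 = 16.605
ΔCt(heat-shocked) = 28.910 − 15.440 = 13.470
ΔΔCt = 13.470 − 16.605 = -3.135
Fold change = 2^(−(-3.135)) = 2^3.135 = 8.7847

8.785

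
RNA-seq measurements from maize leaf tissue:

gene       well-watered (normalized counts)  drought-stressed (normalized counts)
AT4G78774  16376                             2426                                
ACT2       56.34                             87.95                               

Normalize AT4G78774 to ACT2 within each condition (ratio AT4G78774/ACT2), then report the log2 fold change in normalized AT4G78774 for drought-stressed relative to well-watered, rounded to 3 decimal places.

AT4G78774/ACT2 (well-watered) = 16376 / 56.34 = 290.66
AT4G78774/ACT2 (drought-stressed) = 2426 / 87.95 = 27.584
Fold change = 27.584 / 290.66 = 0.0949
log2(0.0949) = -3.3975

-3.397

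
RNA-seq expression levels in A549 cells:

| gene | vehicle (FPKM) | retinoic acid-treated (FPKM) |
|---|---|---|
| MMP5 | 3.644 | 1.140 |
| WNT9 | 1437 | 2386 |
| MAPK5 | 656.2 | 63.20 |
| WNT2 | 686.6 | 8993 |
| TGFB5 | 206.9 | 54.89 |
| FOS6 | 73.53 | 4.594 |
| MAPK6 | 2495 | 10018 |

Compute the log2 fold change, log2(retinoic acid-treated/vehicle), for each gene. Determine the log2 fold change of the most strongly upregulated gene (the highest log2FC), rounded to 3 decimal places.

log2(1.140/3.644) = -1.676  (MMP5)
log2(2386/1437) = 0.732  (WNT9)
log2(63.20/656.2) = -3.376  (MAPK5)
log2(8993/686.6) = 3.711  (WNT2)
log2(54.89/206.9) = -1.914  (TGFB5)
log2(4.594/73.53) = -4.001  (FOS6)
log2(10018/2495) = 2.005  (MAPK6)
WNT2 is most strongly upregulated.

3.711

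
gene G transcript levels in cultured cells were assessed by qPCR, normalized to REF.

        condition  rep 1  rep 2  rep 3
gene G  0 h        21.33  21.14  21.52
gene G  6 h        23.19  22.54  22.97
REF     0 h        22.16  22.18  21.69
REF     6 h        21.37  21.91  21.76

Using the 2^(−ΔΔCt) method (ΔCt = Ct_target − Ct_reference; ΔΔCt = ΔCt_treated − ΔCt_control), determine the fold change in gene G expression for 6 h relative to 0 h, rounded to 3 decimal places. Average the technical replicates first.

Mean Ct: gene G 0 h 21.330; gene G 6 h 22.900; REF 0 h 22.010; REF 6 h 21.680
ΔCt(0 h) = 21.330 − 22.010 = -0.680
ΔCt(6 h) = 22.900 − 21.680 = 1.220
ΔΔCt = 1.220 − (-0.680) = 1.900
Fold change = 2^(−1.900) = 0.2679

0.268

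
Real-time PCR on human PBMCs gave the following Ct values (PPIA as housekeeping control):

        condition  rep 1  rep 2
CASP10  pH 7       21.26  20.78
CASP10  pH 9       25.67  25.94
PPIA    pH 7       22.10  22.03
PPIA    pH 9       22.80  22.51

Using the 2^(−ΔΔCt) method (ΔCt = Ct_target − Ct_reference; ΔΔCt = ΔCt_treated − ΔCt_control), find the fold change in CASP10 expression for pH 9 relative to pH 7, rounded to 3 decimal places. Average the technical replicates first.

Mean Ct: CASP10 pH 7 21.020; CASP10 pH 9 25.805; PPIA pH 7 22.065; PPIA pH 9 22.655
ΔCt(pH 7) = 21.020 − 22.065 = -1.045
ΔCt(pH 9) = 25.805 − 22.655 = 3.150
ΔΔCt = 3.150 − (-1.045) = 4.195
Fold change = 2^(−4.195) = 0.0546

0.055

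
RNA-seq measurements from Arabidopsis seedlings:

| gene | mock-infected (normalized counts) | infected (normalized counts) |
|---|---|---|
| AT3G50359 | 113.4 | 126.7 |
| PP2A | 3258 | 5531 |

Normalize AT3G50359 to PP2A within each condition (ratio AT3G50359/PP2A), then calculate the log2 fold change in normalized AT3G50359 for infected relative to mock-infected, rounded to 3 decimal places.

AT3G50359/PP2A (mock-infected) = 113.4 / 3258 = 0.034807
AT3G50359/PP2A (infected) = 126.7 / 5531 = 0.022907
Fold change = 0.022907 / 0.034807 = 0.6581
log2(0.6581) = -0.6036

-0.604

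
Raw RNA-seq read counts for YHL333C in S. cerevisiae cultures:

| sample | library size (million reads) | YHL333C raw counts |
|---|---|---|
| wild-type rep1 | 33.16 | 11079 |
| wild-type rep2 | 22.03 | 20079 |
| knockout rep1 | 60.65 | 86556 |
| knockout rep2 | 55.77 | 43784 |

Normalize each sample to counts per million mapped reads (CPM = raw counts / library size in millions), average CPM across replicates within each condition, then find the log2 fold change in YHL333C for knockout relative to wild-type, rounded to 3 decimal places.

CPM(wild-type rep1) = 11079 / 33.16 = 334.1074
CPM(wild-type rep2) = 20079 / 22.03 = 911.4389
CPM(knockout rep1) = 86556 / 60.65 = 1427.1393
CPM(knockout rep2) = 43784 / 55.77 = 785.0816
mean CPM(wild-type) = 622.7732; mean CPM(knockout) = 1106.1105
Fold change = 1106.1105 / 622.7732 = 1.77610
log2(1.77610) = 0.8287

0.829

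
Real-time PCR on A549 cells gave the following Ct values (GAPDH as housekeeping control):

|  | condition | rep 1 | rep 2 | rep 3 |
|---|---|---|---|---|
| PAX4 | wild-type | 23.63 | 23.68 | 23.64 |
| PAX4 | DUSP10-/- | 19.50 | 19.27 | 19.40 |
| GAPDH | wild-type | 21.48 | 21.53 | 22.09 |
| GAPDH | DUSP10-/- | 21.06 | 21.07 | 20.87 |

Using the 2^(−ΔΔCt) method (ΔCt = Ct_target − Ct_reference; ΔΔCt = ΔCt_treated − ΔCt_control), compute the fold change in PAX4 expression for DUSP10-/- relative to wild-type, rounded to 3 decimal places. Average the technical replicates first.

Mean Ct: PAX4 wild-type 23.650; PAX4 DUSP10-/- 19.390; GAPDH wild-type 21.700; GAPDH DUSP10-/- 21.000
ΔCt(wild-type) = 23.650 − 21.700 = 1.950
ΔCt(DUSP10-/-) = 19.390 − 21.000 = -1.610
ΔΔCt = -1.610 − 1.950 = -3.560
Fold change = 2^(−(-3.560)) = 2^3.560 = 11.7942

11.794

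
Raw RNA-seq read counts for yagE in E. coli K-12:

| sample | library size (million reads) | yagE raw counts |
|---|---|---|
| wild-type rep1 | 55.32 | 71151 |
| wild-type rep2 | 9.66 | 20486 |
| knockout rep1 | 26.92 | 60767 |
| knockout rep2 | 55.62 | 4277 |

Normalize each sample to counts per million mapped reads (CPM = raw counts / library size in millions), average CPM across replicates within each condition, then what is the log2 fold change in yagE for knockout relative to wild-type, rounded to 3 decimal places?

CPM(wild-type rep1) = 71151 / 55.32 = 1286.1714
CPM(wild-type rep2) = 20486 / 9.66 = 2120.7039
CPM(knockout rep1) = 60767 / 26.92 = 2257.3180
CPM(knockout rep2) = 4277 / 55.62 = 76.8968
mean CPM(wild-type) = 1703.4377; mean CPM(knockout) = 1167.1074
Fold change = 1167.1074 / 1703.4377 = 0.68515
log2(0.68515) = -0.5455

-0.546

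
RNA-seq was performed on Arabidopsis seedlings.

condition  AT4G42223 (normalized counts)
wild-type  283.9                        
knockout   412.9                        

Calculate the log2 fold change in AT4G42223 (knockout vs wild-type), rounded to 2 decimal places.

Fold change = 412.9 / 283.9 = 1.4544
log2(1.4544) = 0.540

0.54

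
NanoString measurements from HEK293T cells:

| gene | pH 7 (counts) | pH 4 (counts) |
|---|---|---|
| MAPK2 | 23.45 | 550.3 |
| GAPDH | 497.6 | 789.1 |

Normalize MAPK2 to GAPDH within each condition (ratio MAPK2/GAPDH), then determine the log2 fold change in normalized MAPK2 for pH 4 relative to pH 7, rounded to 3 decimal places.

MAPK2/GAPDH (pH 7) = 23.45 / 497.6 = 0.047126
MAPK2/GAPDH (pH 4) = 550.3 / 789.1 = 0.69738
Fold change = 0.69738 / 0.047126 = 14.7981
log2(14.7981) = 3.8873

3.887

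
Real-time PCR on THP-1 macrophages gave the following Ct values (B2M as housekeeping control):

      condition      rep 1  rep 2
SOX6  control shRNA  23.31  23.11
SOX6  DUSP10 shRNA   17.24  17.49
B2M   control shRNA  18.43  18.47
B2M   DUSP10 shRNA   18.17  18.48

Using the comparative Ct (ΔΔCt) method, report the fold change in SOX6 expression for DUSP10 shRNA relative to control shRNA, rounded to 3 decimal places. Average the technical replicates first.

Mean Ct: SOX6 control shRNA 23.210; SOX6 DUSP10 shRNA 17.365; B2M control shRNA 18.450; B2M DUSP10 shRNA 18.325
ΔCt(control shRNA) = 23.210 − 18.450 = 4.760
ΔCt(DUSP10 shRNA) = 17.365 − 18.325 = -0.960
ΔΔCt = -0.960 − 4.760 = -5.720
Fold change = 2^(−(-5.720)) = 2^5.720 = 52.7098

52.710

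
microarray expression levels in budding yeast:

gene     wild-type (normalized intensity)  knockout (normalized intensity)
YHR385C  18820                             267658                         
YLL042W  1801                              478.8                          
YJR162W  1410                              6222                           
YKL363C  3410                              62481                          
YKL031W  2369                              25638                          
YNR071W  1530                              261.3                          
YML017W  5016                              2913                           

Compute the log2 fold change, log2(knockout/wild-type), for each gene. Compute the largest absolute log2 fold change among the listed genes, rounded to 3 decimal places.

log2(267658/18820) = 3.830  (YHR385C)
log2(478.8/1801) = -1.911  (YLL042W)
log2(6222/1410) = 2.142  (YJR162W)
log2(62481/3410) = 4.196  (YKL363C)
log2(25638/2369) = 3.436  (YKL031W)
log2(261.3/1530) = -2.550  (YNR071W)
log2(2913/5016) = -0.784  (YML017W)
The largest magnitude belongs to YKL363C.

4.196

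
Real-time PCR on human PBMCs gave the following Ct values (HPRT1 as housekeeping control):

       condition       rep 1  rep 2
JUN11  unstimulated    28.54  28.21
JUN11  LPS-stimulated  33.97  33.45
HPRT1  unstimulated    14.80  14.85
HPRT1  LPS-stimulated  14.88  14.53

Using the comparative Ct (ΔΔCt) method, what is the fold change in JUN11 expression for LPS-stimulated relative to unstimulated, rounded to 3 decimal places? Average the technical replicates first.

0.023

Mean Ct: JUN11 unstimulated 28.375; JUN11 LPS-stimulated 33.710; HPRT1 unstimulated 14.825; HPRT1 LPS-stimulated 14.705
ΔCt(unstimulated) = 28.375 − 14.825 = 13.550
ΔCt(LPS-stimulated) = 33.710 − 14.705 = 19.005
ΔΔCt = 19.005 − 13.550 = 5.455
Fold change = 2^(−5.455) = 0.0228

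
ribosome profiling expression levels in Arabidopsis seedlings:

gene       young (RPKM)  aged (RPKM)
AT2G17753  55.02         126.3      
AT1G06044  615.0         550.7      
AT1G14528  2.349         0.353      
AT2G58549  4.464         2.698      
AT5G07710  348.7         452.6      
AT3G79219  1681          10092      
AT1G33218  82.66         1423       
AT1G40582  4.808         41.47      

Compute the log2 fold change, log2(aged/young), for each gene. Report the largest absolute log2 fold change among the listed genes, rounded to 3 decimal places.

4.106

log2(126.3/55.02) = 1.199  (AT2G17753)
log2(550.7/615.0) = -0.159  (AT1G06044)
log2(0.353/2.349) = -2.734  (AT1G14528)
log2(2.698/4.464) = -0.726  (AT2G58549)
log2(452.6/348.7) = 0.376  (AT5G07710)
log2(10092/1681) = 2.586  (AT3G79219)
log2(1423/82.66) = 4.106  (AT1G33218)
log2(41.47/4.808) = 3.109  (AT1G40582)
The largest magnitude belongs to AT1G33218.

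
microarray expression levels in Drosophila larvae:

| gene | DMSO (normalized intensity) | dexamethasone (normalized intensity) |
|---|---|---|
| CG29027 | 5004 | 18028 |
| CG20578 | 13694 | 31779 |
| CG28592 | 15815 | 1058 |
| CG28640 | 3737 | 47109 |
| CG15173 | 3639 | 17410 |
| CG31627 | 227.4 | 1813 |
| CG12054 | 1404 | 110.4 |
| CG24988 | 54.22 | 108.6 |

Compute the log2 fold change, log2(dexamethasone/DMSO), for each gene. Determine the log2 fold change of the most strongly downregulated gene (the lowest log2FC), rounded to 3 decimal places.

-3.902

log2(18028/5004) = 1.849  (CG29027)
log2(31779/13694) = 1.215  (CG20578)
log2(1058/15815) = -3.902  (CG28592)
log2(47109/3737) = 3.656  (CG28640)
log2(17410/3639) = 2.258  (CG15173)
log2(1813/227.4) = 2.995  (CG31627)
log2(110.4/1404) = -3.669  (CG12054)
log2(108.6/54.22) = 1.002  (CG24988)
CG28592 is most strongly downregulated.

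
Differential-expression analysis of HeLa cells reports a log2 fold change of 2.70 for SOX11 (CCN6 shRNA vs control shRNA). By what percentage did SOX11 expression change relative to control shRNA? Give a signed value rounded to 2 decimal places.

Fold change = 2^(2.70) = 6.4980
Percent change = (FC − 1) × 100% = (6.4980 − 1) × 100 = 549.80%

549.80%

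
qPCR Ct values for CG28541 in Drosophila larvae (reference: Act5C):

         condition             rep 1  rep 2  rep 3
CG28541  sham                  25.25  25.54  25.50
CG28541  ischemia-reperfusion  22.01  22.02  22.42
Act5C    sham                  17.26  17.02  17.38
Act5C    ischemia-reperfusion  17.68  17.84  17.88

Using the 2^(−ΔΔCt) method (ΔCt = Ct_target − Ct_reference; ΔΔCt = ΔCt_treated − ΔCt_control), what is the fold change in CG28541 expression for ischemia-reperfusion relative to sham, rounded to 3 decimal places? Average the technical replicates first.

14.520

Mean Ct: CG28541 sham 25.430; CG28541 ischemia-reperfusion 22.150; Act5C sham 17.220; Act5C ischemia-reperfusion 17.800
ΔCt(sham) = 25.430 − 17.220 = 8.210
ΔCt(ischemia-reperfusion) = 22.150 − 17.800 = 4.350
ΔΔCt = 4.350 − 8.210 = -3.860
Fold change = 2^(−(-3.860)) = 2^3.860 = 14.5203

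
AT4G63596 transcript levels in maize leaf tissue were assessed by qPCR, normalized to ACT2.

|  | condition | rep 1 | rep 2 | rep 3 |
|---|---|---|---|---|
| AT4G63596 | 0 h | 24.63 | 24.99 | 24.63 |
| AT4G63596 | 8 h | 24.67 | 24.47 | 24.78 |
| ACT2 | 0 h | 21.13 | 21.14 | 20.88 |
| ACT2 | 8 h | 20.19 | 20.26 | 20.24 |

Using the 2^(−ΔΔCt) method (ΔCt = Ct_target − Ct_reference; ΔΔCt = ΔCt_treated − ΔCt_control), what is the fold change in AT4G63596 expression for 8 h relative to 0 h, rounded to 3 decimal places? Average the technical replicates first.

Mean Ct: AT4G63596 0 h 24.750; AT4G63596 8 h 24.640; ACT2 0 h 21.050; ACT2 8 h 20.230
ΔCt(0 h) = 24.750 − 21.050 = 3.700
ΔCt(8 h) = 24.640 − 20.230 = 4.410
ΔΔCt = 4.410 − 3.700 = 0.710
Fold change = 2^(−0.710) = 0.6113

0.611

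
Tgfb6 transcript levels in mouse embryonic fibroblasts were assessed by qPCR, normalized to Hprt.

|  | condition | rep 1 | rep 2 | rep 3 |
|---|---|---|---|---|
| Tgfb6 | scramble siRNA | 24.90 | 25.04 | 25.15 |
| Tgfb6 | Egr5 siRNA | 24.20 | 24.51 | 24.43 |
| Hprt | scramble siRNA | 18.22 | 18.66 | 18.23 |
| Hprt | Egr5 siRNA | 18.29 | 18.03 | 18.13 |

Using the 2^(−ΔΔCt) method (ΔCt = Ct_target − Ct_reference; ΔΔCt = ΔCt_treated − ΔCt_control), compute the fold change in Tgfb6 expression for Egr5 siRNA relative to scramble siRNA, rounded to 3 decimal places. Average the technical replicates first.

Mean Ct: Tgfb6 scramble siRNA 25.030; Tgfb6 Egr5 siRNA 24.380; Hprt scramble siRNA 18.370; Hprt Egr5 siRNA 18.150
ΔCt(scramble siRNA) = 25.030 − 18.370 = 6.660
ΔCt(Egr5 siRNA) = 24.380 − 18.150 = 6.230
ΔΔCt = 6.230 − 6.660 = -0.430
Fold change = 2^(−(-0.430)) = 2^0.430 = 1.3472

1.347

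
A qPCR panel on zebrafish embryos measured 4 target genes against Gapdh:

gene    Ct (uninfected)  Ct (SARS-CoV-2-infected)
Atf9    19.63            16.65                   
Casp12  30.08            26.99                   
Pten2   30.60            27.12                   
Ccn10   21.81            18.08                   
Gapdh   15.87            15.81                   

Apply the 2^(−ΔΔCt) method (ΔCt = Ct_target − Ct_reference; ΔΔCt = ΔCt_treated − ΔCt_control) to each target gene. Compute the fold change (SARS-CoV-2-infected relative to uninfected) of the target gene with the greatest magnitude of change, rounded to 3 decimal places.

12.729

Atf9: ΔΔCt = (16.65−15.81) − (19.63−15.87) = 0.84 − 3.76 = -2.92; fold change = 2^2.92 = 7.568
Casp12: ΔΔCt = (26.99−15.81) − (30.08−15.87) = 11.18 − 14.21 = -3.03; fold change = 2^3.03 = 8.168
Pten2: ΔΔCt = (27.12−15.81) − (30.60−15.87) = 11.31 − 14.73 = -3.42; fold change = 2^3.42 = 10.703
Ccn10: ΔΔCt = (18.08−15.81) − (21.81−15.87) = 2.27 − 5.94 = -3.67; fold change = 2^3.67 = 12.729
Ccn10 has the largest |ΔΔCt| = 3.67.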